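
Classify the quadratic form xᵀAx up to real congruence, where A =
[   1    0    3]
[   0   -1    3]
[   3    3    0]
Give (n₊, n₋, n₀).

Answer: (1, 1, 1)

Derivation:
step 0: pivot 1 → sign +
step 1: pivot -1 → sign −
step 2: row/col 2 already zero → sign 0
signature = (1, 1, 1)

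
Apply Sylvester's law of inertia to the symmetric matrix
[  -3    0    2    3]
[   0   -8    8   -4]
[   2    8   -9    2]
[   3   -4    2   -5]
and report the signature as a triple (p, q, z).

step 0: pivot -3 → sign −
step 1: pivot -8 → sign −
step 2: pivot 1/3 → sign +
step 3: row/col 3 already zero → sign 0
signature = (1, 2, 1)

Answer: (1, 2, 1)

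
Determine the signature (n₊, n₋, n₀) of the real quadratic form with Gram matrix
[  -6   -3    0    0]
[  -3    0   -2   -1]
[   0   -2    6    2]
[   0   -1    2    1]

Answer: (3, 1, 0)

Derivation:
step 0: pivot -6 → sign −
step 1: pivot 3/2 → sign +
step 2: pivot 10/3 → sign +
step 3: pivot 1/5 → sign +
signature = (3, 1, 0)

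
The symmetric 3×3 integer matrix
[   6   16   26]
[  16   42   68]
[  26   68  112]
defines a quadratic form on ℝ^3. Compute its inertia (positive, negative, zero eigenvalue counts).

Answer: (2, 1, 0)

Derivation:
step 0: pivot 6 → sign +
step 1: pivot -2/3 → sign −
step 2: pivot 2 → sign +
signature = (2, 1, 0)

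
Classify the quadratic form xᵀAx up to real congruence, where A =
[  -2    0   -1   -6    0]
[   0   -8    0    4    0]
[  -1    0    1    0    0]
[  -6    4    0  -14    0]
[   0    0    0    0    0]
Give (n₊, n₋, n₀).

step 0: pivot -2 → sign −
step 1: pivot -8 → sign −
step 2: pivot 3/2 → sign +
step 3: row/col 3 already zero → sign 0
step 4: row/col 4 already zero → sign 0
signature = (1, 2, 2)

Answer: (1, 2, 2)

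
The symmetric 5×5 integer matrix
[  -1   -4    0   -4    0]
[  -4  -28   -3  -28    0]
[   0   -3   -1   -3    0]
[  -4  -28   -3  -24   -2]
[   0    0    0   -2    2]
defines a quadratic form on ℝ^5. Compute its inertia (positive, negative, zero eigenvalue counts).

Answer: (2, 3, 0)

Derivation:
step 0: pivot -1 → sign −
step 1: pivot -12 → sign −
step 2: pivot -1/4 → sign −
step 3: pivot 4 → sign +
step 4: pivot 1 → sign +
signature = (2, 3, 0)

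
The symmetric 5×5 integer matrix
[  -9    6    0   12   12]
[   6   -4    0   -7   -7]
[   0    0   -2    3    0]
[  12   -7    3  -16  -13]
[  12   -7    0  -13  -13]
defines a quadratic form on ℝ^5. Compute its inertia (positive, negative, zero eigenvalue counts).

Answer: (2, 3, 0)

Derivation:
step 0: pivot -9 → sign −
step 1: pivot -2 → sign −
step 2: pivot 9/2 → sign +
step 3: pivot -2/9 → sign −
step 4: pivot 3/2 → sign +
signature = (2, 3, 0)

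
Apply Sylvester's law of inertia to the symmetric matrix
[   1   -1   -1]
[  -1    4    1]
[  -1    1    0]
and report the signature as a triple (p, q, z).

step 0: pivot 1 → sign +
step 1: pivot 3 → sign +
step 2: pivot -1 → sign −
signature = (2, 1, 0)

Answer: (2, 1, 0)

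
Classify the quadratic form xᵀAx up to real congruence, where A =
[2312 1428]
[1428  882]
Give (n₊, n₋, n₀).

Answer: (1, 0, 1)

Derivation:
step 0: pivot 2312 → sign +
step 1: row/col 1 already zero → sign 0
signature = (1, 0, 1)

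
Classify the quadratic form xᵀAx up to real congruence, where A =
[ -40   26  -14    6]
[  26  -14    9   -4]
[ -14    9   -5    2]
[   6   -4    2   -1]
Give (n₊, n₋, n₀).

Answer: (1, 2, 1)

Derivation:
step 0: pivot -40 → sign −
step 1: pivot 29/10 → sign +
step 2: pivot -3/29 → sign −
step 3: row/col 3 already zero → sign 0
signature = (1, 2, 1)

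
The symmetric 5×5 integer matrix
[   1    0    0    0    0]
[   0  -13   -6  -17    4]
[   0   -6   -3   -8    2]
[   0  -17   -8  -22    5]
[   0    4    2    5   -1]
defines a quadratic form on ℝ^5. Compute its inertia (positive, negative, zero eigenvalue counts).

Answer: (2, 2, 1)

Derivation:
step 0: pivot 1 → sign +
step 1: pivot -13 → sign −
step 2: pivot -3/13 → sign −
step 3: pivot 1/3 → sign +
step 4: row/col 4 already zero → sign 0
signature = (2, 2, 1)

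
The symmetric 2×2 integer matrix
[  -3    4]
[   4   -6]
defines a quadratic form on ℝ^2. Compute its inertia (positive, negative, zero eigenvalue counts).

step 0: pivot -3 → sign −
step 1: pivot -2/3 → sign −
signature = (0, 2, 0)

Answer: (0, 2, 0)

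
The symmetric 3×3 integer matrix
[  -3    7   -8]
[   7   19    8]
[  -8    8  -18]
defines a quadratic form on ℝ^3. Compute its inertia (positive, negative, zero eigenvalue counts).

step 0: pivot -3 → sign −
step 1: pivot 106/3 → sign +
step 2: pivot 6/53 → sign +
signature = (2, 1, 0)

Answer: (2, 1, 0)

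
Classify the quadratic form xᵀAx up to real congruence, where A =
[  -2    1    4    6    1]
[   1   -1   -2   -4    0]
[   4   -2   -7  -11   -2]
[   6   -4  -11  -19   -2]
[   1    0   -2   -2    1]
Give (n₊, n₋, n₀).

Answer: (2, 2, 1)

Derivation:
step 0: pivot -2 → sign −
step 1: pivot -1/2 → sign −
step 2: pivot 1 → sign +
step 3: pivot 2 → sign +
step 4: row/col 4 already zero → sign 0
signature = (2, 2, 1)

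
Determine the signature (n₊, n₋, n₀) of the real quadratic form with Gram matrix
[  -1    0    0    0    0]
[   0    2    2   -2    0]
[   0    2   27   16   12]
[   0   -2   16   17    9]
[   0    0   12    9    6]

Answer: (4, 1, 0)

Derivation:
step 0: pivot -1 → sign −
step 1: pivot 2 → sign +
step 2: pivot 25 → sign +
step 3: pivot 51/25 → sign +
step 4: pivot 3/17 → sign +
signature = (4, 1, 0)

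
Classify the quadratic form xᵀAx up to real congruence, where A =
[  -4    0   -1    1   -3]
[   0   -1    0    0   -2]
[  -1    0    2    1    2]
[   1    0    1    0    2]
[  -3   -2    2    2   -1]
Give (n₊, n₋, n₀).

Answer: (2, 3, 0)

Derivation:
step 0: pivot -4 → sign −
step 1: pivot -1 → sign −
step 2: pivot 9/4 → sign +
step 3: pivot 17/9 → sign +
step 4: pivot -1/17 → sign −
signature = (2, 3, 0)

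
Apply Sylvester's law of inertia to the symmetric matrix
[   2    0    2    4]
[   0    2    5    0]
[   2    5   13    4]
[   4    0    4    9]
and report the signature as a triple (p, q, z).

step 0: pivot 2 → sign +
step 1: pivot 2 → sign +
step 2: pivot -3/2 → sign −
step 3: pivot 1 → sign +
signature = (3, 1, 0)

Answer: (3, 1, 0)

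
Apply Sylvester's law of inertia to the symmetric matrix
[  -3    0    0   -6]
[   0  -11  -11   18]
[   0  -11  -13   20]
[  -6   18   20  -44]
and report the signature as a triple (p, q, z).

Answer: (0, 4, 0)

Derivation:
step 0: pivot -3 → sign −
step 1: pivot -11 → sign −
step 2: pivot -2 → sign −
step 3: pivot -6/11 → sign −
signature = (0, 4, 0)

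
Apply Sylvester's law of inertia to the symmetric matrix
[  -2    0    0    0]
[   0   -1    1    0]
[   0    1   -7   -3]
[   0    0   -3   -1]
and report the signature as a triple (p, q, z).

step 0: pivot -2 → sign −
step 1: pivot -1 → sign −
step 2: pivot -6 → sign −
step 3: pivot 1/2 → sign +
signature = (1, 3, 0)

Answer: (1, 3, 0)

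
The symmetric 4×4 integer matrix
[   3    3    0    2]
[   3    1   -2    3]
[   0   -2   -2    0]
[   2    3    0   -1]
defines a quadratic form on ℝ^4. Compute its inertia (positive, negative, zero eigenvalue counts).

step 0: pivot 3 → sign +
step 1: pivot -2 → sign −
step 2: pivot -11/6 → sign −
step 3: pivot 6/11 → sign +
signature = (2, 2, 0)

Answer: (2, 2, 0)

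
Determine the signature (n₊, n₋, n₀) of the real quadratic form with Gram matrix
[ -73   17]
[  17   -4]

Answer: (0, 2, 0)

Derivation:
step 0: pivot -73 → sign −
step 1: pivot -3/73 → sign −
signature = (0, 2, 0)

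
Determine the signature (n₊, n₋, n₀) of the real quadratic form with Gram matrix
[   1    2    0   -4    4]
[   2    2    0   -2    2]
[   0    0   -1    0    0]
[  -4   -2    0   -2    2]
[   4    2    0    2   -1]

step 0: pivot 1 → sign +
step 1: pivot -2 → sign −
step 2: pivot -1 → sign −
step 3: pivot 1 → sign +
step 4: row/col 4 already zero → sign 0
signature = (2, 2, 1)

Answer: (2, 2, 1)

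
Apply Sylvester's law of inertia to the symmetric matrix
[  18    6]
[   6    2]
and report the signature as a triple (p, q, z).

step 0: pivot 18 → sign +
step 1: row/col 1 already zero → sign 0
signature = (1, 0, 1)

Answer: (1, 0, 1)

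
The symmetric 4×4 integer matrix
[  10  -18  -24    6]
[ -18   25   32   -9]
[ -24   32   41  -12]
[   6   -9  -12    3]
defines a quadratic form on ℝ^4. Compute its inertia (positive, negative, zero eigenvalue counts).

step 0: pivot 10 → sign +
step 1: pivot -37/5 → sign −
step 2: pivot 13/37 → sign +
step 3: pivot -6/13 → sign −
signature = (2, 2, 0)

Answer: (2, 2, 0)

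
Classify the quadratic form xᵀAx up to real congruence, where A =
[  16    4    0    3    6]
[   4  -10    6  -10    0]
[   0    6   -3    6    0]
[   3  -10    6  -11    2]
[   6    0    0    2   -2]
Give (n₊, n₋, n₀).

step 0: pivot 16 → sign +
step 1: pivot -11 → sign −
step 2: pivot 3/11 → sign +
step 3: pivot -9/8 → sign −
step 4: pivot 2/9 → sign +
signature = (3, 2, 0)

Answer: (3, 2, 0)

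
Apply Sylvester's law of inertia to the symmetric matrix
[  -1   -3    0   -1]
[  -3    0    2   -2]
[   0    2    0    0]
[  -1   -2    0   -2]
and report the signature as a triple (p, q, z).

step 0: pivot -1 → sign −
step 1: pivot 9 → sign +
step 2: pivot -4/9 → sign −
step 3: pivot -1 → sign −
signature = (1, 3, 0)

Answer: (1, 3, 0)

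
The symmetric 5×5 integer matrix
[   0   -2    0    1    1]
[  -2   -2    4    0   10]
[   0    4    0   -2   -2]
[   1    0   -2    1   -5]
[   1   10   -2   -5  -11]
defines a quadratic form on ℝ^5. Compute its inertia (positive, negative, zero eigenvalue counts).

Answer: (2, 2, 1)

Derivation:
step 0: pivot -2 → sign −
step 1: pivot 2 → sign +
step 2: pivot 1/2 → sign +
step 3: pivot -2 → sign −
step 4: row/col 4 already zero → sign 0
signature = (2, 2, 1)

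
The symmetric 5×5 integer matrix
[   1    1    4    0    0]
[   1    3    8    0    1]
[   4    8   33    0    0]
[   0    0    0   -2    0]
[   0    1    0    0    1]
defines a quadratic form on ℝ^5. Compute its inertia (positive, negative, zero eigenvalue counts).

Answer: (4, 1, 0)

Derivation:
step 0: pivot 1 → sign +
step 1: pivot 2 → sign +
step 2: pivot 9 → sign +
step 3: pivot -2 → sign −
step 4: pivot 1/18 → sign +
signature = (4, 1, 0)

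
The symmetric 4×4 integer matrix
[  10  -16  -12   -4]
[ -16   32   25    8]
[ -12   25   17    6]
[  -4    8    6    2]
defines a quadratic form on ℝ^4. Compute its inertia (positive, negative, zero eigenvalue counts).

Answer: (3, 1, 0)

Derivation:
step 0: pivot 10 → sign +
step 1: pivot 32/5 → sign +
step 2: pivot -85/32 → sign −
step 3: pivot 2/85 → sign +
signature = (3, 1, 0)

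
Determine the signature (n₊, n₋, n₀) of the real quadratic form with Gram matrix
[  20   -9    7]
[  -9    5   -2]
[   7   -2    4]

Answer: (3, 0, 0)

Derivation:
step 0: pivot 20 → sign +
step 1: pivot 19/20 → sign +
step 2: pivot 3/19 → sign +
signature = (3, 0, 0)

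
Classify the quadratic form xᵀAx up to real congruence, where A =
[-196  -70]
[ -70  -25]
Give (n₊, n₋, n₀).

step 0: pivot -196 → sign −
step 1: row/col 1 already zero → sign 0
signature = (0, 1, 1)

Answer: (0, 1, 1)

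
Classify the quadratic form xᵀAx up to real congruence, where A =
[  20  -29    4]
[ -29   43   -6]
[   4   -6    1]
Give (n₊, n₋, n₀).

step 0: pivot 20 → sign +
step 1: pivot 19/20 → sign +
step 2: pivot 3/19 → sign +
signature = (3, 0, 0)

Answer: (3, 0, 0)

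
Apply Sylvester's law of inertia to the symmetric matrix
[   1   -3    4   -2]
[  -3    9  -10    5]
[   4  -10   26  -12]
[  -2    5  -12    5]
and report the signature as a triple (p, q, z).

step 0: pivot 1 → sign +
step 1: pivot 10 → sign +
step 2: pivot -2/5 → sign −
step 3: pivot -1/2 → sign −
signature = (2, 2, 0)

Answer: (2, 2, 0)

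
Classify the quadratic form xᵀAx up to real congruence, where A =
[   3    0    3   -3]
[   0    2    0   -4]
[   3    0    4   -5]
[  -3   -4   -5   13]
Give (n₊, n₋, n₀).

Answer: (3, 1, 0)

Derivation:
step 0: pivot 3 → sign +
step 1: pivot 2 → sign +
step 2: pivot 1 → sign +
step 3: pivot -2 → sign −
signature = (3, 1, 0)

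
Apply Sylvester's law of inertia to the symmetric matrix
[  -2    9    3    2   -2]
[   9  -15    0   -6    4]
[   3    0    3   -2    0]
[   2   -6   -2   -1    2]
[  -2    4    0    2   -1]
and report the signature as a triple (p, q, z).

Answer: (2, 3, 0)

Derivation:
step 0: pivot -2 → sign −
step 1: pivot 51/2 → sign +
step 2: pivot 6/17 → sign +
step 3: pivot -1/3 → sign −
step 4: pivot -1/3 → sign −
signature = (2, 3, 0)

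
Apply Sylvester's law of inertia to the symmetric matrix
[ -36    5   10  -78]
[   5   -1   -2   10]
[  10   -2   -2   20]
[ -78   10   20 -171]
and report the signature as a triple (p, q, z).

step 0: pivot -36 → sign −
step 1: pivot -11/36 → sign −
step 2: pivot 2 → sign +
step 3: pivot 3/11 → sign +
signature = (2, 2, 0)

Answer: (2, 2, 0)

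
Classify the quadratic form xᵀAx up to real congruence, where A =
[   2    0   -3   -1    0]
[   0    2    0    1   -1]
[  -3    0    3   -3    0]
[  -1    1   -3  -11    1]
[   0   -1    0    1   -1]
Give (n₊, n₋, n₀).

Answer: (3, 2, 0)

Derivation:
step 0: pivot 2 → sign +
step 1: pivot 2 → sign +
step 2: pivot -3/2 → sign −
step 3: pivot 3/2 → sign +
step 4: pivot -3 → sign −
signature = (3, 2, 0)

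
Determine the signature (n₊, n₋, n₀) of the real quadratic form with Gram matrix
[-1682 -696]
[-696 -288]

step 0: pivot -1682 → sign −
step 1: row/col 1 already zero → sign 0
signature = (0, 1, 1)

Answer: (0, 1, 1)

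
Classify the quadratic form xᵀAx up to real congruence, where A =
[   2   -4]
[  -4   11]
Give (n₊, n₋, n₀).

step 0: pivot 2 → sign +
step 1: pivot 3 → sign +
signature = (2, 0, 0)

Answer: (2, 0, 0)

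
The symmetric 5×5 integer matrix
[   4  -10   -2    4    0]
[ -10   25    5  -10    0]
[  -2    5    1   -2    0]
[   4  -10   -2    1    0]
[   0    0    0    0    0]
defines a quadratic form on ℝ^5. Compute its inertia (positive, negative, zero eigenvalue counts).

Answer: (1, 1, 3)

Derivation:
step 0: pivot 4 → sign +
step 1: pivot -3 → sign −
step 2: row/col 2 already zero → sign 0
step 3: row/col 3 already zero → sign 0
step 4: row/col 4 already zero → sign 0
signature = (1, 1, 3)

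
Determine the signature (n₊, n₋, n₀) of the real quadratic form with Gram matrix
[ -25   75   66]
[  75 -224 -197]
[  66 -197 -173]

Answer: (2, 1, 0)

Derivation:
step 0: pivot -25 → sign −
step 1: pivot 1 → sign +
step 2: pivot 6/25 → sign +
signature = (2, 1, 0)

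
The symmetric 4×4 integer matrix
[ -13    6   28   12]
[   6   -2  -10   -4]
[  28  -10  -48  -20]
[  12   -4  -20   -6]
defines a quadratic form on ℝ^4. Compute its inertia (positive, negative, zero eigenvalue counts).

Answer: (3, 1, 0)

Derivation:
step 0: pivot -13 → sign −
step 1: pivot 10/13 → sign +
step 2: pivot 6/5 → sign +
step 3: pivot 2 → sign +
signature = (3, 1, 0)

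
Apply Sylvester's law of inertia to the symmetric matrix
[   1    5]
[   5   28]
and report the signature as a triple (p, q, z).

Answer: (2, 0, 0)

Derivation:
step 0: pivot 1 → sign +
step 1: pivot 3 → sign +
signature = (2, 0, 0)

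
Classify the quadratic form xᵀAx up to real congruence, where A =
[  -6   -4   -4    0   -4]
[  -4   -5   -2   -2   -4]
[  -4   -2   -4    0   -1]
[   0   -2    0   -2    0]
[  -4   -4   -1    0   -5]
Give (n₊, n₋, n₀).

step 0: pivot -6 → sign −
step 1: pivot -7/3 → sign −
step 2: pivot -8/7 → sign −
step 3: pivot -1/8 → sign −
step 4: pivot 2 → sign +
signature = (1, 4, 0)

Answer: (1, 4, 0)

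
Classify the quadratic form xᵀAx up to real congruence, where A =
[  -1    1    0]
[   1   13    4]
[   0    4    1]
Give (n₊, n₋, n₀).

step 0: pivot -1 → sign −
step 1: pivot 14 → sign +
step 2: pivot -1/7 → sign −
signature = (1, 2, 0)

Answer: (1, 2, 0)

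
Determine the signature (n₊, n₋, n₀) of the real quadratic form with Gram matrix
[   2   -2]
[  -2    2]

step 0: pivot 2 → sign +
step 1: row/col 1 already zero → sign 0
signature = (1, 0, 1)

Answer: (1, 0, 1)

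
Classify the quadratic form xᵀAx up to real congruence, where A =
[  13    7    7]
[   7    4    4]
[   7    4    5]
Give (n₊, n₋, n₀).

Answer: (3, 0, 0)

Derivation:
step 0: pivot 13 → sign +
step 1: pivot 3/13 → sign +
step 2: pivot 1 → sign +
signature = (3, 0, 0)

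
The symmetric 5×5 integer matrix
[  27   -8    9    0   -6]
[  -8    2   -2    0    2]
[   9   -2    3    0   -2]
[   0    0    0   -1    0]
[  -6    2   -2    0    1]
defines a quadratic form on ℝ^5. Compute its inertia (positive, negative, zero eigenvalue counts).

Answer: (2, 3, 0)

Derivation:
step 0: pivot 27 → sign +
step 1: pivot -10/27 → sign −
step 2: pivot 6/5 → sign +
step 3: pivot -1 → sign −
step 4: pivot -1/3 → sign −
signature = (2, 3, 0)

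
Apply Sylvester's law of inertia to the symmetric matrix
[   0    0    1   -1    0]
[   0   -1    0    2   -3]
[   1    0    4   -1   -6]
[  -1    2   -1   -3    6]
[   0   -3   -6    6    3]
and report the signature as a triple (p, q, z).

Answer: (2, 2, 1)

Derivation:
step 0: pivot -1 → sign −
step 1: pivot 4 → sign +
step 2: pivot -1/4 → sign −
step 3: pivot 3 → sign +
step 4: row/col 4 already zero → sign 0
signature = (2, 2, 1)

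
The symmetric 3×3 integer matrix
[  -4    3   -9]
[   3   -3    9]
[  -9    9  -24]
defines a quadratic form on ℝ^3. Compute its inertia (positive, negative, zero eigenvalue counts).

Answer: (1, 2, 0)

Derivation:
step 0: pivot -4 → sign −
step 1: pivot -3/4 → sign −
step 2: pivot 3 → sign +
signature = (1, 2, 0)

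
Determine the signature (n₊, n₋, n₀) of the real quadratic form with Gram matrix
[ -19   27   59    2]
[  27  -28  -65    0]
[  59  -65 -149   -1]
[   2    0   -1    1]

Answer: (2, 2, 0)

Derivation:
step 0: pivot -19 → sign −
step 1: pivot 197/19 → sign +
step 2: pivot -6/197 → sign −
step 3: pivot 1/2 → sign +
signature = (2, 2, 0)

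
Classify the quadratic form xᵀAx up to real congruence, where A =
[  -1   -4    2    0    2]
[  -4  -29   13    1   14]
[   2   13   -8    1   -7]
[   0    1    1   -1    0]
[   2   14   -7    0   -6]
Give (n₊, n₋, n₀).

step 0: pivot -1 → sign −
step 1: pivot -13 → sign −
step 2: pivot -27/13 → sign −
step 3: pivot 1 → sign +
step 4: row/col 4 already zero → sign 0
signature = (1, 3, 1)

Answer: (1, 3, 1)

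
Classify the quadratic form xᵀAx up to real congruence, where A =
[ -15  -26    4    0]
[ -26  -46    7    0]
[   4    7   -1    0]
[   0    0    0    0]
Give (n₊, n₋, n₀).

Answer: (1, 2, 1)

Derivation:
step 0: pivot -15 → sign −
step 1: pivot -14/15 → sign −
step 2: pivot 1/14 → sign +
step 3: row/col 3 already zero → sign 0
signature = (1, 2, 1)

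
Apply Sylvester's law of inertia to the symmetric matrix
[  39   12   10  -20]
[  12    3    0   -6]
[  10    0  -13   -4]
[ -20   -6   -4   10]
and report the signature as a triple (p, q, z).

step 0: pivot 39 → sign +
step 1: pivot -9/13 → sign −
step 2: pivot -17/9 → sign −
step 3: pivot -2/17 → sign −
signature = (1, 3, 0)

Answer: (1, 3, 0)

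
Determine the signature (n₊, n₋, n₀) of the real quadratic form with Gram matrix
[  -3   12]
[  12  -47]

step 0: pivot -3 → sign −
step 1: pivot 1 → sign +
signature = (1, 1, 0)

Answer: (1, 1, 0)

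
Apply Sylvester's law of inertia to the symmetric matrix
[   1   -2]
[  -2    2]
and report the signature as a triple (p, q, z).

Answer: (1, 1, 0)

Derivation:
step 0: pivot 1 → sign +
step 1: pivot -2 → sign −
signature = (1, 1, 0)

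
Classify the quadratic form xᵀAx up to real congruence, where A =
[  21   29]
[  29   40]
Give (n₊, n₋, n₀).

step 0: pivot 21 → sign +
step 1: pivot -1/21 → sign −
signature = (1, 1, 0)

Answer: (1, 1, 0)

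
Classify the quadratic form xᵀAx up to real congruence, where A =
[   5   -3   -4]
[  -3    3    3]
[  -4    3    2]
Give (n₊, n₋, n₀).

Answer: (2, 1, 0)

Derivation:
step 0: pivot 5 → sign +
step 1: pivot 6/5 → sign +
step 2: pivot -3/2 → sign −
signature = (2, 1, 0)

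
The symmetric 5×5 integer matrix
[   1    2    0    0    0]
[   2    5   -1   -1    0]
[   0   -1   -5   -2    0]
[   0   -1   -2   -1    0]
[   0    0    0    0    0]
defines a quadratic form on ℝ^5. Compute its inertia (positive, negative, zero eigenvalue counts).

Answer: (2, 2, 1)

Derivation:
step 0: pivot 1 → sign +
step 1: pivot 1 → sign +
step 2: pivot -6 → sign −
step 3: pivot -1/2 → sign −
step 4: row/col 4 already zero → sign 0
signature = (2, 2, 1)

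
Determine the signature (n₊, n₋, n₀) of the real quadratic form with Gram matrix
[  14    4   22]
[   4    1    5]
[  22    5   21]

step 0: pivot 14 → sign +
step 1: pivot -1/7 → sign −
step 2: pivot -2 → sign −
signature = (1, 2, 0)

Answer: (1, 2, 0)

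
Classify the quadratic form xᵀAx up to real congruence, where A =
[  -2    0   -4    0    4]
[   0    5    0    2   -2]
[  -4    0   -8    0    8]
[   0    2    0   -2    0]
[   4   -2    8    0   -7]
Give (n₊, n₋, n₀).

Answer: (2, 2, 1)

Derivation:
step 0: pivot -2 → sign −
step 1: pivot 5 → sign +
step 2: pivot -14/5 → sign −
step 3: pivot 3/7 → sign +
step 4: row/col 4 already zero → sign 0
signature = (2, 2, 1)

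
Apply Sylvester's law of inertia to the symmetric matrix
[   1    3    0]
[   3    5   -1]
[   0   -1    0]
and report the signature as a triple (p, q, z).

Answer: (2, 1, 0)

Derivation:
step 0: pivot 1 → sign +
step 1: pivot -4 → sign −
step 2: pivot 1/4 → sign +
signature = (2, 1, 0)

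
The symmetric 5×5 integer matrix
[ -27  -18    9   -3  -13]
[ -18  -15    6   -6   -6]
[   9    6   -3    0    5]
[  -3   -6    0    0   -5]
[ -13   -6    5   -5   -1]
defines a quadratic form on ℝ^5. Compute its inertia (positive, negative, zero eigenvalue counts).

Answer: (2, 3, 0)

Derivation:
step 0: pivot -27 → sign −
step 1: pivot -3 → sign −
step 2: pivot 17/3 → sign +
step 3: pivot -3/17 → sign −
step 4: pivot 2/3 → sign +
signature = (2, 3, 0)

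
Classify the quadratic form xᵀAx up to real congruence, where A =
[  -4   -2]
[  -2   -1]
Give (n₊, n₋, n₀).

step 0: pivot -4 → sign −
step 1: row/col 1 already zero → sign 0
signature = (0, 1, 1)

Answer: (0, 1, 1)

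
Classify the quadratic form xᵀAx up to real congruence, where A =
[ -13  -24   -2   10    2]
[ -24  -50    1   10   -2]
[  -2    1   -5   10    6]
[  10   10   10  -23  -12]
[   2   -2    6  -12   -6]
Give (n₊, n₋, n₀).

Answer: (1, 4, 0)

Derivation:
step 0: pivot -13 → sign −
step 1: pivot -74/13 → sign −
step 2: pivot -61/74 → sign −
step 3: pivot -3/61 → sign −
step 4: pivot 2 → sign +
signature = (1, 4, 0)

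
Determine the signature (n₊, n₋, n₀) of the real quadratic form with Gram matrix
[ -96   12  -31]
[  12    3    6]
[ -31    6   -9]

step 0: pivot -96 → sign −
step 1: pivot 9/2 → sign +
step 2: pivot 1/144 → sign +
signature = (2, 1, 0)

Answer: (2, 1, 0)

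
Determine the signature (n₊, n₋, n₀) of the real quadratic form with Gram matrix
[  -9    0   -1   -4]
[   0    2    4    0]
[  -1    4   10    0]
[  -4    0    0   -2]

Answer: (2, 2, 0)

Derivation:
step 0: pivot -9 → sign −
step 1: pivot 2 → sign +
step 2: pivot 19/9 → sign +
step 3: pivot -6/19 → sign −
signature = (2, 2, 0)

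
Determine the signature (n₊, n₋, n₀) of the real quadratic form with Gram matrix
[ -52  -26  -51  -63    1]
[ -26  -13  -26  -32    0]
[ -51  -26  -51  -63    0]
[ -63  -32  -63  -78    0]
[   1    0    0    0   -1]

step 0: pivot -52 → sign −
step 1: pivot -51/52 → sign −
step 2: pivot 13/51 → sign +
step 3: pivot -3/13 → sign −
step 4: row/col 4 already zero → sign 0
signature = (1, 3, 1)

Answer: (1, 3, 1)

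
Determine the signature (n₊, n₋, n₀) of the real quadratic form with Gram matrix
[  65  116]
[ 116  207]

Answer: (1, 1, 0)

Derivation:
step 0: pivot 65 → sign +
step 1: pivot -1/65 → sign −
signature = (1, 1, 0)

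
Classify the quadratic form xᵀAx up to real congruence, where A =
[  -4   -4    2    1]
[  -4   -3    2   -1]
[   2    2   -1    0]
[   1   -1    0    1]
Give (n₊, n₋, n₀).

Answer: (2, 2, 0)

Derivation:
step 0: pivot -4 → sign −
step 1: pivot 1 → sign +
step 2: pivot -11/4 → sign −
step 3: pivot 1/11 → sign +
signature = (2, 2, 0)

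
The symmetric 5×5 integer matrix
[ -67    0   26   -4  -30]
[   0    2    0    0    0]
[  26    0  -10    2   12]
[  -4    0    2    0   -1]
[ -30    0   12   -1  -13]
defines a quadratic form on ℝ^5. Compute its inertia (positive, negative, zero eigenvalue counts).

step 0: pivot -67 → sign −
step 1: pivot 2 → sign +
step 2: pivot 6/67 → sign +
step 3: pivot -2 → sign −
step 4: pivot -1/2 → sign −
signature = (2, 3, 0)

Answer: (2, 3, 0)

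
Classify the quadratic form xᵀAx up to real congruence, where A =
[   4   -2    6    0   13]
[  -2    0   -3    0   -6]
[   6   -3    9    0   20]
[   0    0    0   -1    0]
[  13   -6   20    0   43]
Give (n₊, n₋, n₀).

step 0: pivot 4 → sign +
step 1: pivot -1 → sign −
step 2: pivot -1 → sign −
step 3: pivot 1 → sign +
step 4: pivot -1/4 → sign −
signature = (2, 3, 0)

Answer: (2, 3, 0)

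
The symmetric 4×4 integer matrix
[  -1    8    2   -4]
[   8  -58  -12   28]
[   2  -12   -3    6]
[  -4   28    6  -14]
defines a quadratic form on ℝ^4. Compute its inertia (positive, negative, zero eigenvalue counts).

Answer: (1, 3, 0)

Derivation:
step 0: pivot -1 → sign −
step 1: pivot 6 → sign +
step 2: pivot -5/3 → sign −
step 3: pivot -2/5 → sign −
signature = (1, 3, 0)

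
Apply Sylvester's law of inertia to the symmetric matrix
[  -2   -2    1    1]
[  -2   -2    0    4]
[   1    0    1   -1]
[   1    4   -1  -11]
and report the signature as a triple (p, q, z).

step 0: pivot -2 → sign −
step 1: pivot 3/2 → sign +
step 2: pivot -2/3 → sign −
step 3: row/col 3 already zero → sign 0
signature = (1, 2, 1)

Answer: (1, 2, 1)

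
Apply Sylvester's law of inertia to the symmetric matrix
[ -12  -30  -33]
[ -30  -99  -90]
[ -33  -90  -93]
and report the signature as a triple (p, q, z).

Answer: (1, 2, 0)

Derivation:
step 0: pivot -12 → sign −
step 1: pivot -24 → sign −
step 2: pivot 3/32 → sign +
signature = (1, 2, 0)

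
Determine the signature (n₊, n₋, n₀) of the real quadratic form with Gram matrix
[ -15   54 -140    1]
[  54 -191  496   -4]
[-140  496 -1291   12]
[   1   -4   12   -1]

Answer: (1, 3, 0)

Derivation:
step 0: pivot -15 → sign −
step 1: pivot 17/5 → sign +
step 2: pivot -161/51 → sign −
step 3: pivot -6/161 → sign −
signature = (1, 3, 0)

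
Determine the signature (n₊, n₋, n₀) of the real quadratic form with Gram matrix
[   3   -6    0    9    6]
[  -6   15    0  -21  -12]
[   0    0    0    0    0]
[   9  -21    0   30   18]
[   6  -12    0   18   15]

Answer: (3, 0, 2)

Derivation:
step 0: pivot 3 → sign +
step 1: pivot 3 → sign +
step 2: pivot 3 → sign +
step 3: row/col 3 already zero → sign 0
step 4: row/col 4 already zero → sign 0
signature = (3, 0, 2)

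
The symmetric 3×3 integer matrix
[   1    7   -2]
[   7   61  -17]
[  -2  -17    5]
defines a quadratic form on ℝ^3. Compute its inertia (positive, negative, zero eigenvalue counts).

Answer: (3, 0, 0)

Derivation:
step 0: pivot 1 → sign +
step 1: pivot 12 → sign +
step 2: pivot 1/4 → sign +
signature = (3, 0, 0)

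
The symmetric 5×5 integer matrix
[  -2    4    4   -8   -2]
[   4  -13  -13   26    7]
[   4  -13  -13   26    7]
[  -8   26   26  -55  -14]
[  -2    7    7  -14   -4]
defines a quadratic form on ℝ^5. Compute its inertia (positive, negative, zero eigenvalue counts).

step 0: pivot -2 → sign −
step 1: pivot -5 → sign −
step 2: pivot -3 → sign −
step 3: pivot -1/5 → sign −
step 4: row/col 4 already zero → sign 0
signature = (0, 4, 1)

Answer: (0, 4, 1)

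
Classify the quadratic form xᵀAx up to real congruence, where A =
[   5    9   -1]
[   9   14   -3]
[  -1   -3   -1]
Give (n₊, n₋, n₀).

Answer: (1, 2, 0)

Derivation:
step 0: pivot 5 → sign +
step 1: pivot -11/5 → sign −
step 2: pivot -6/11 → sign −
signature = (1, 2, 0)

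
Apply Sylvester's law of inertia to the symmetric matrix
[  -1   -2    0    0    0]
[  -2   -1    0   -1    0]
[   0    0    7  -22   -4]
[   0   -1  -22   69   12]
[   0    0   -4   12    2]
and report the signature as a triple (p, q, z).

step 0: pivot -1 → sign −
step 1: pivot 3 → sign +
step 2: pivot 7 → sign +
step 3: pivot -10/21 → sign −
step 4: pivot 2/5 → sign +
signature = (3, 2, 0)

Answer: (3, 2, 0)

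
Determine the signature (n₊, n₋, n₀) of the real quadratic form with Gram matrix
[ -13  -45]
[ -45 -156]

step 0: pivot -13 → sign −
step 1: pivot -3/13 → sign −
signature = (0, 2, 0)

Answer: (0, 2, 0)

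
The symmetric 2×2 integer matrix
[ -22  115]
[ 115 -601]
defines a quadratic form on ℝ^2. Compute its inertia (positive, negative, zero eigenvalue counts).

step 0: pivot -22 → sign −
step 1: pivot 3/22 → sign +
signature = (1, 1, 0)

Answer: (1, 1, 0)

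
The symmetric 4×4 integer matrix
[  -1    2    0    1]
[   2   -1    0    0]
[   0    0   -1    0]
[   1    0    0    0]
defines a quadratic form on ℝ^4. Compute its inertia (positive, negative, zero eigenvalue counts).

step 0: pivot -1 → sign −
step 1: pivot 3 → sign +
step 2: pivot -1 → sign −
step 3: pivot -1/3 → sign −
signature = (1, 3, 0)

Answer: (1, 3, 0)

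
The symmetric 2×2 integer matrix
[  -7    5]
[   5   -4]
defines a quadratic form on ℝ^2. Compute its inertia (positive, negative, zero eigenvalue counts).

step 0: pivot -7 → sign −
step 1: pivot -3/7 → sign −
signature = (0, 2, 0)

Answer: (0, 2, 0)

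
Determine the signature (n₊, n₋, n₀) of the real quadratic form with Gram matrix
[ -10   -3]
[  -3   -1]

Answer: (0, 2, 0)

Derivation:
step 0: pivot -10 → sign −
step 1: pivot -1/10 → sign −
signature = (0, 2, 0)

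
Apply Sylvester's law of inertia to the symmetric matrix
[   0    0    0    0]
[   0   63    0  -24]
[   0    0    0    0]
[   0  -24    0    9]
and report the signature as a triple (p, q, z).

step 0: pivot 63 → sign +
step 1: pivot -1/7 → sign −
step 2: row/col 2 already zero → sign 0
step 3: row/col 3 already zero → sign 0
signature = (1, 1, 2)

Answer: (1, 1, 2)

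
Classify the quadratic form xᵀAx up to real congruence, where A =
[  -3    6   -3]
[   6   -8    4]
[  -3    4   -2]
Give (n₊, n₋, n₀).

step 0: pivot -3 → sign −
step 1: pivot 4 → sign +
step 2: row/col 2 already zero → sign 0
signature = (1, 1, 1)

Answer: (1, 1, 1)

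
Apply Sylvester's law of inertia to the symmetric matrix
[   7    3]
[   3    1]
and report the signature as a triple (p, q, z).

step 0: pivot 7 → sign +
step 1: pivot -2/7 → sign −
signature = (1, 1, 0)

Answer: (1, 1, 0)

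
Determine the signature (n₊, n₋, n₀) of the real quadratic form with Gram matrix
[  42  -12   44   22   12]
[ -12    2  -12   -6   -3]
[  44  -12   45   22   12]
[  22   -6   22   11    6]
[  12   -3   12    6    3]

step 0: pivot 42 → sign +
step 1: pivot -10/7 → sign −
step 2: pivot -13/15 → sign −
step 3: pivot 7/13 → sign +
step 4: pivot -3/14 → sign −
signature = (2, 3, 0)

Answer: (2, 3, 0)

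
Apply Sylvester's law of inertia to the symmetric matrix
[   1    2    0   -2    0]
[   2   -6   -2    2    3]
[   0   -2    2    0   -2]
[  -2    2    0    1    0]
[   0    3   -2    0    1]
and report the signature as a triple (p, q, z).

Answer: (3, 2, 0)

Derivation:
step 0: pivot 1 → sign +
step 1: pivot -10 → sign −
step 2: pivot 12/5 → sign +
step 3: pivot -11/12 → sign −
step 4: pivot 3/11 → sign +
signature = (3, 2, 0)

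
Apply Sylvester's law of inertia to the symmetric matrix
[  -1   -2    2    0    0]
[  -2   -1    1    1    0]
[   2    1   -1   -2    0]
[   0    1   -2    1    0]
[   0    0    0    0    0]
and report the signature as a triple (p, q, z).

Answer: (2, 2, 1)

Derivation:
step 0: pivot -1 → sign −
step 1: pivot 3 → sign +
step 2: pivot 2/3 → sign +
step 3: pivot -3/2 → sign −
step 4: row/col 4 already zero → sign 0
signature = (2, 2, 1)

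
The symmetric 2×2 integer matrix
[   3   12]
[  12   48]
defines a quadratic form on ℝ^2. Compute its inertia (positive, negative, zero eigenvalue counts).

step 0: pivot 3 → sign +
step 1: row/col 1 already zero → sign 0
signature = (1, 0, 1)

Answer: (1, 0, 1)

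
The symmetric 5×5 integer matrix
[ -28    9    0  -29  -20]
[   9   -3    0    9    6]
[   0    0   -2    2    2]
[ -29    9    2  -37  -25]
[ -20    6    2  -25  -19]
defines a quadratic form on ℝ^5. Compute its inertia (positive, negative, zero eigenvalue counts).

Answer: (0, 5, 0)

Derivation:
step 0: pivot -28 → sign −
step 1: pivot -3/28 → sign −
step 2: pivot -2 → sign −
step 3: pivot -4 → sign −
step 4: pivot -3/4 → sign −
signature = (0, 5, 0)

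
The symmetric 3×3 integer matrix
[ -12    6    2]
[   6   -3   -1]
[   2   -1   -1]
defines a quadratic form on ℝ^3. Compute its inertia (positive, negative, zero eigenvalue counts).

step 0: pivot -12 → sign −
step 1: pivot -2/3 → sign −
step 2: row/col 2 already zero → sign 0
signature = (0, 2, 1)

Answer: (0, 2, 1)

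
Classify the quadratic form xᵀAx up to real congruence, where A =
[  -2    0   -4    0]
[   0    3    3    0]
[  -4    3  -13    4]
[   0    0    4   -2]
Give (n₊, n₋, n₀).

Answer: (1, 2, 1)

Derivation:
step 0: pivot -2 → sign −
step 1: pivot 3 → sign +
step 2: pivot -8 → sign −
step 3: row/col 3 already zero → sign 0
signature = (1, 2, 1)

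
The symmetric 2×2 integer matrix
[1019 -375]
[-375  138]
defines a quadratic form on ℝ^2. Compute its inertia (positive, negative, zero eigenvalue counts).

step 0: pivot 1019 → sign +
step 1: pivot -3/1019 → sign −
signature = (1, 1, 0)

Answer: (1, 1, 0)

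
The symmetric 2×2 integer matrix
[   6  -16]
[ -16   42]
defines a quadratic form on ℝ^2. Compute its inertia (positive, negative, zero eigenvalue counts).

step 0: pivot 6 → sign +
step 1: pivot -2/3 → sign −
signature = (1, 1, 0)

Answer: (1, 1, 0)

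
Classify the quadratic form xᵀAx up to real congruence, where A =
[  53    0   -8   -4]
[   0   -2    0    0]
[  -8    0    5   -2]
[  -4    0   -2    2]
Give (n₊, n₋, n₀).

Answer: (2, 2, 0)

Derivation:
step 0: pivot 53 → sign +
step 1: pivot -2 → sign −
step 2: pivot 201/53 → sign +
step 3: pivot -6/67 → sign −
signature = (2, 2, 0)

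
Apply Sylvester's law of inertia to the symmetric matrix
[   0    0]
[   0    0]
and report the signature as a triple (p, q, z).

Answer: (0, 0, 2)

Derivation:
step 0: row/col 0 already zero → sign 0
step 1: row/col 1 already zero → sign 0
signature = (0, 0, 2)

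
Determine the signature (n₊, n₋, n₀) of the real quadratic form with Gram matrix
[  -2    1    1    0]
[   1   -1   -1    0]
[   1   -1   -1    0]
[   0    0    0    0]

Answer: (0, 2, 2)

Derivation:
step 0: pivot -2 → sign −
step 1: pivot -1/2 → sign −
step 2: row/col 2 already zero → sign 0
step 3: row/col 3 already zero → sign 0
signature = (0, 2, 2)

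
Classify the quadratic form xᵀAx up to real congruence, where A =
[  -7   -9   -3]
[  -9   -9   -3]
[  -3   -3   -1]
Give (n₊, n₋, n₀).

Answer: (1, 1, 1)

Derivation:
step 0: pivot -7 → sign −
step 1: pivot 18/7 → sign +
step 2: row/col 2 already zero → sign 0
signature = (1, 1, 1)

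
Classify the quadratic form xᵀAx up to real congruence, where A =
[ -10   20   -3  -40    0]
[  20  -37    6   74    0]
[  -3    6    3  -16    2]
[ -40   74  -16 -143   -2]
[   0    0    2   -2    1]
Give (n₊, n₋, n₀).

Answer: (3, 2, 0)

Derivation:
step 0: pivot -10 → sign −
step 1: pivot 3 → sign +
step 2: pivot 39/10 → sign +
step 3: pivot 35/39 → sign +
step 4: pivot -1/35 → sign −
signature = (3, 2, 0)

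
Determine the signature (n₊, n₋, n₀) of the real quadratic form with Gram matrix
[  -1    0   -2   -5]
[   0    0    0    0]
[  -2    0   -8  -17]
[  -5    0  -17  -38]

step 0: pivot -1 → sign −
step 1: pivot -4 → sign −
step 2: pivot -3/4 → sign −
step 3: row/col 3 already zero → sign 0
signature = (0, 3, 1)

Answer: (0, 3, 1)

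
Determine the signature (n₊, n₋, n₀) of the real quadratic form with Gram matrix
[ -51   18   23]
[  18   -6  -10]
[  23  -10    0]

step 0: pivot -51 → sign −
step 1: pivot 6/17 → sign +
step 2: pivot 1/3 → sign +
signature = (2, 1, 0)

Answer: (2, 1, 0)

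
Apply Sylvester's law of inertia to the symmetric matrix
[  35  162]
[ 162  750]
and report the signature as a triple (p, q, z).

step 0: pivot 35 → sign +
step 1: pivot 6/35 → sign +
signature = (2, 0, 0)

Answer: (2, 0, 0)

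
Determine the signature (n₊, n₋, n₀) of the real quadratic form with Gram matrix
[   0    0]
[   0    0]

Answer: (0, 0, 2)

Derivation:
step 0: row/col 0 already zero → sign 0
step 1: row/col 1 already zero → sign 0
signature = (0, 0, 2)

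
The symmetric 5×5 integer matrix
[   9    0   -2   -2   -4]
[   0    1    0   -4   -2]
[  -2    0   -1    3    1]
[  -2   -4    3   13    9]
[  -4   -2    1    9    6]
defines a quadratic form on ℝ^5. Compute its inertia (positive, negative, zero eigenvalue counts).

step 0: pivot 9 → sign +
step 1: pivot 1 → sign +
step 2: pivot -13/9 → sign −
step 3: pivot 14/13 → sign +
step 4: pivot 1/7 → sign +
signature = (4, 1, 0)

Answer: (4, 1, 0)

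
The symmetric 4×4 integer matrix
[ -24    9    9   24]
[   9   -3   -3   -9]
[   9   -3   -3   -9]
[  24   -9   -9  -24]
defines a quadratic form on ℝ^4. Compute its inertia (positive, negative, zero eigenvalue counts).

step 0: pivot -24 → sign −
step 1: pivot 3/8 → sign +
step 2: row/col 2 already zero → sign 0
step 3: row/col 3 already zero → sign 0
signature = (1, 1, 2)

Answer: (1, 1, 2)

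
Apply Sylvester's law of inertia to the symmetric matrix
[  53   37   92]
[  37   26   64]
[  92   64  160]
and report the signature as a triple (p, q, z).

step 0: pivot 53 → sign +
step 1: pivot 9/53 → sign +
step 2: row/col 2 already zero → sign 0
signature = (2, 0, 1)

Answer: (2, 0, 1)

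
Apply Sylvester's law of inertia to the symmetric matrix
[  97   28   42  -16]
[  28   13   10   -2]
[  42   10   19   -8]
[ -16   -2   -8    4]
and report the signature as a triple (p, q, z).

step 0: pivot 97 → sign +
step 1: pivot 477/97 → sign +
step 2: pivot -49/477 → sign −
step 3: row/col 3 already zero → sign 0
signature = (2, 1, 1)

Answer: (2, 1, 1)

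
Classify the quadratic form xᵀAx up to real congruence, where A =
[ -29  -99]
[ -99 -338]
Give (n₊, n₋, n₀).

Answer: (0, 2, 0)

Derivation:
step 0: pivot -29 → sign −
step 1: pivot -1/29 → sign −
signature = (0, 2, 0)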